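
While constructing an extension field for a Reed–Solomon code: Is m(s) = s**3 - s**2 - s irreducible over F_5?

Check for roots in F_5: m(0) = 0 → root; m(1) = 4; m(2) = 2; m(3) = 0 → root; m(4) = 4.
m(0) = 0, so (s) divides m(s); m is reducible.

No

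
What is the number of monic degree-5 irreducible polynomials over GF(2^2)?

By the necklace-counting formula, N_4(5) = (1/5) Σ_{d|5} μ(5/d)·4^d.
Divisors of 5: 1, 5; μ(5/d) for each: -1, 1.
Σ = − 4^1 + 4^5 = 1020.
N = 1020/5 = 204.

204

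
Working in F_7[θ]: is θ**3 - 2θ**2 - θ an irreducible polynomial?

No

Write f(θ) = θ**3 - 2θ**2 - θ.
Check for roots in F_7: f(0) = 0 → root; f(1) = 5; f(2) = 5; f(3) = 6; f(4) = 0 → root; f(5) = 0 → root; f(6) = 5.
f(0) = 0, so (θ) divides f(θ); f is reducible.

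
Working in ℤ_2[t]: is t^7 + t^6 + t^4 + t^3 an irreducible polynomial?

Write P(t) = t^7 + t^6 + t^4 + t^3.
Check for roots in ℤ_2: P(0) = 0 → root; P(1) = 0 → root.
P(0) = 0, so (t) divides P(t); P is reducible.

No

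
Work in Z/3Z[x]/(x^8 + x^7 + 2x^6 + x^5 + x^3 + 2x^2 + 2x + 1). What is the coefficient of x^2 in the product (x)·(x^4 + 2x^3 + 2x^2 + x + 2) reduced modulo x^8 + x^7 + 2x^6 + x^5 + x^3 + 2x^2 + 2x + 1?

Multiply in Z/3Z[x]: (x)·(x^4 + 2x^3 + 2x^2 + x + 2) = x^5 + 2x^4 + 2x^3 + x^2 + 2x.
Reduced: x^5 + 2x^4 + 2x^3 + x^2 + 2x.

1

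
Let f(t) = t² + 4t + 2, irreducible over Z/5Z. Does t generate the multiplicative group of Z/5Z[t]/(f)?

Yes

|GF(5^2)^×| = 5^2 − 1 = 24. Prime factorization: 24 = 2^3·3.
f is primitive ⇔ t has order 24 in GF(5)[t]/(f), i.e. t^(24/q) ≠ 1 for each prime q | 24.
t^(12) mod f = 4.
t^(8) mod f = 2t + 1.
None equal 1, so t has full order 24; f is primitive.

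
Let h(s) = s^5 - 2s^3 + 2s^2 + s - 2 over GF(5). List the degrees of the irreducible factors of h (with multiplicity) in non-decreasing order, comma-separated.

Roots in GF(5): h(0) = 3; h(1) = 0 → root; h(2) = 4; h(3) = 3; h(4) = 0 → root.
Linear factors from roots: (s - 1), (s + 1).
Complete factorization: h(s) = (s + 1)·(s - 1)·(s^3 - s + 2).
Factor degrees with multiplicity: 1 + 1 + 3 = 5.

1, 1, 3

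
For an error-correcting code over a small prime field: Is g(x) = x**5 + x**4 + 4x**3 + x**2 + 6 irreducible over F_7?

Yes

Check for roots in F_7: g(0) = 6; g(1) = 6; g(2) = 6; g(3) = 6; g(4) = 4; g(5) = 4; g(6) = 3.
No roots, so no linear factors.
Degree-2 irreducible divisors: test the 21 monic irreducibles of degree 2 over GF(7).
None of them divide g (all give nonzero remainder).
No irreducible factor of degree ≤ 2 exists, so g is irreducible over GF(7).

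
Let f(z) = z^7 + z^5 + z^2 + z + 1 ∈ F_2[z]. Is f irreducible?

Check for roots in F_2: f(0) = 1; f(1) = 1.
No roots, so no linear factors.
Monic irreducibles of degree 2 over GF(2): z^2 + z + 1.
None of them divide f (all give nonzero remainder).
Monic irreducibles of degree 3 over GF(2): z^3 + z + 1, z^3 + z^2 + 1.
None of them divide f (all give nonzero remainder).
No irreducible factor of degree ≤ 3 exists, so f is irreducible over GF(2).

Yes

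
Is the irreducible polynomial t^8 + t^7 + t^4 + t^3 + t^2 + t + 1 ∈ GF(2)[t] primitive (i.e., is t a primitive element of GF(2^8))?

Write f(t) = t^8 + t^7 + t^4 + t^3 + t^2 + t + 1.
|GF(2^8)^×| = 2^8 − 1 = 255. Prime factorization: 255 = 3·5·17.
f is primitive ⇔ t has order 255 in GF(2)[t]/(f), i.e. t^(255/q) ≠ 1 for each prime q | 255.
t^(85) mod f = t^7 + t^6 + t^5 + t^4 + t^3 + t + 1.
t^(51) mod f = 1
t^(15) mod f = t^7 + t^6 + t^5 + t^4 + 1.
Since t^(51) = 1, the order of t divides 51 < 255; not primitive.

No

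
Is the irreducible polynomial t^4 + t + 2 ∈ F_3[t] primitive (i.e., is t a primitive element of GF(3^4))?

Write f(t) = t^4 + t + 2.
|GF(3^4)^×| = 3^4 − 1 = 80. Prime factorization: 80 = 2^4·5.
f is primitive ⇔ t has order 80 in GF(3)[t]/(f), i.e. t^(80/q) ≠ 1 for each prime q | 80.
t^(40) mod f = 2.
t^(16) mod f = 2t^3 + t + 2.
None equal 1, so t has full order 80; f is primitive.

Yes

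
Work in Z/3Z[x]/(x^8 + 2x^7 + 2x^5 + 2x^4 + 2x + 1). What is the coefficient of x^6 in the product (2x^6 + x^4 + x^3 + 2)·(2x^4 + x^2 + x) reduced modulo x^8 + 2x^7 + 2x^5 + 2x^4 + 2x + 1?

Multiply in Z/3Z[x]: (2x^6 + x^4 + x^3 + 2)·(2x^4 + x^2 + x) = x^10 + x^8 + x^7 + x^6 + 2x^5 + 2x^4 + 2x^2 + 2x.
Reduce using x^8 ≡ x^7 + x^5 + x^4 + x + 2 (mod x^8 + 2x^7 + 2x^5 + 2x^4 + 2x + 1).
Reduced: x^7 + 2x^5 + x^4 + x^3 + 2x^2 + 1.

0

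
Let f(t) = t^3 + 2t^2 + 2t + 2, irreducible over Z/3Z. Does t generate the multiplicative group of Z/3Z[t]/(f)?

No

|GF(3^3)^×| = 3^3 − 1 = 26. Prime factorization: 26 = 2·13.
f is primitive ⇔ t has order 26 in GF(3)[t]/(f), i.e. t^(26/q) ≠ 1 for each prime q | 26.
t^(13) mod f = 1
t^(2) mod f = t^2.
Since t^(13) = 1, the order of t divides 13 < 26; not primitive.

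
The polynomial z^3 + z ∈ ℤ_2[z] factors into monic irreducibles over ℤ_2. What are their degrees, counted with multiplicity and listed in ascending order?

1, 1, 1

Write f(z) = z^3 + z.
Roots in ℤ_2: f(0) = 0 → root; f(1) = 0 → root.
Linear factors from roots: (z), (z + 1).
Complete factorization: f(z) = (z)·(z + 1)^2.
Factor degrees with multiplicity: 1 + 1 + 1 = 3.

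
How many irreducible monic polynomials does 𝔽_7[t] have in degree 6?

The number of monic irreducibles of degree 6 over GF(7) is (1/6)·Σ_{d∣6} μ(6/d) 7^d.
Divisors of 6: 1, 2, 3, 6; μ(6/d) for each: 1, -1, -1, 1.
Σ = 7^1 − 7^2 − 7^3 + 7^6 = 117264.
N = 117264/6 = 19544.

19544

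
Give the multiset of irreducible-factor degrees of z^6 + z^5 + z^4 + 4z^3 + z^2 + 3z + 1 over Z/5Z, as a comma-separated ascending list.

Write g(z) = z^6 + z^5 + z^4 + 4z^3 + z^2 + 3z + 1.
Roots in Z/5Z: g(0) = 1; g(1) = 2; g(2) = 0 → root; g(3) = 0 → root; g(4) = 1.
Linear factors from roots: (z + 3), (z + 2).
Complete factorization: g(z) = (z + 2)·(z + 3)·(z^2 + 3)·(z^2 + z + 2).
Factor degrees with multiplicity: 1 + 1 + 2 + 2 = 6.

1, 1, 2, 2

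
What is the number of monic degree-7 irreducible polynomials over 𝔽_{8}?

299592

By the necklace-counting formula, N_8(7) = (1/7) Σ_{d|7} μ(7/d)·8^d.
Divisors of 7: 1, 7; μ(7/d) for each: -1, 1.
Σ = − 8^1 + 8^7 = 2097144.
N = 2097144/7 = 299592.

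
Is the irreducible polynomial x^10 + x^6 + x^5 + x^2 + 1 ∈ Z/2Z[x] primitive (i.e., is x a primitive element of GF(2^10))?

Yes

Write f(x) = x^10 + x^6 + x^5 + x^2 + 1.
|GF(2^10)^×| = 2^10 − 1 = 1023. Prime factorization: 1023 = 3·11·31.
f is primitive ⇔ x has order 1023 in GF(2)[x]/(f), i.e. x^(1023/q) ≠ 1 for each prime q | 1023.
x^(341) mod f = x^9 + x^8 + x^7 + x^6 + x + 1.
x^(93) mod f = x^9 + x^8 + x^4 + x^3.
x^(33) mod f = x^9 + x^7 + x^5 + x^3.
None equal 1, so x has full order 1023; f is primitive.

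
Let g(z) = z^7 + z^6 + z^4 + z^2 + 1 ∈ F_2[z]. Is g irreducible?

Check for roots in F_2: g(0) = 1; g(1) = 1.
No roots, so no linear factors.
Monic irreducibles of degree 2 over GF(2): z^2 + z + 1.
None of them divide g (all give nonzero remainder).
Monic irreducibles of degree 3 over GF(2): z^3 + z + 1, z^3 + z^2 + 1.
None of them divide g (all give nonzero remainder).
No irreducible factor of degree ≤ 3 exists, so g is irreducible over GF(2).

Yes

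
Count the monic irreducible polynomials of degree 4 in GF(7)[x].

By the necklace-counting formula, N_7(4) = (1/4) Σ_{d|4} μ(4/d)·7^d.
Divisors of 4: 1, 2, 4; μ(4/d) for each: 0, -1, 1.
Σ = − 7^2 + 7^4 = 2352.
N = 2352/4 = 588.

588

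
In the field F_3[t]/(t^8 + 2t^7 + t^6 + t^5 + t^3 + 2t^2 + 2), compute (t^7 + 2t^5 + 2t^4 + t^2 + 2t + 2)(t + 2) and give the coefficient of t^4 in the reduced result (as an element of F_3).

Multiply in F_3[t]: (t^7 + 2t^5 + 2t^4 + t^2 + 2t + 2)·(t + 2) = t^8 + 2t^7 + 2t^6 + t^4 + t^3 + t^2 + 1.
Reduce using t^8 ≡ t^7 + 2t^6 + 2t^5 + 2t^3 + t^2 + 1 (mod t^8 + 2t^7 + t^6 + t^5 + t^3 + 2t^2 + 2).
Reduced: t^6 + 2t^5 + t^4 + 2t^2 + 2.

1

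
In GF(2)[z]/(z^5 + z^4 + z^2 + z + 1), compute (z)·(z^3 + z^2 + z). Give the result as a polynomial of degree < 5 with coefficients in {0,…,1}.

Multiply in GF(2)[z]: (z)·(z^3 + z^2 + z) = z^4 + z^3 + z^2.
Reduced: z^4 + z^3 + z^2.

z^4 + z^3 + z^2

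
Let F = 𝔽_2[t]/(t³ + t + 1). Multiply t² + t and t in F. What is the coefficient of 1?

Multiply in 𝔽_2[t]: (t² + t)·(t) = t³ + t².
Reduce using t³ ≡ t + 1 (mod t³ + t + 1).
Reduced: t² + t + 1.

1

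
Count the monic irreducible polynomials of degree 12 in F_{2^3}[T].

By the necklace-counting formula, N_8(12) = (1/12) Σ_{d|12} μ(12/d)·8^d.
Divisors of 12: 1, 2, 3, 4, 6, 12; μ(12/d) for each: 0, 1, 0, -1, -1, 1.
Σ = 8^2 − 8^4 − 8^6 + 8^12 = 68719210560.
N = 68719210560/12 = 5726600880.

5726600880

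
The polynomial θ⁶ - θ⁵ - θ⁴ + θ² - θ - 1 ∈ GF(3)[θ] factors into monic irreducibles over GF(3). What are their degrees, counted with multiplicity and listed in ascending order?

Write g(θ) = θ⁶ - θ⁵ - θ⁴ + θ² - θ - 1.
Roots in GF(3): g(0) = 2; g(1) = 1; g(2) = 2.
Complete factorization: g(θ) = (θ² + θ - 1)·(θ² - θ - 1)^2.
Factor degrees with multiplicity: 2 + 2 + 2 = 6.

2, 2, 2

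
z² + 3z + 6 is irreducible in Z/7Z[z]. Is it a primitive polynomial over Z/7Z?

No

Write f(z) = z² + 3z + 6.
|GF(7^2)^×| = 7^2 − 1 = 48. Prime factorization: 48 = 2^4·3.
f is primitive ⇔ z has order 48 in GF(7)[z]/(f), i.e. z^(48/q) ≠ 1 for each prime q | 48.
z^(24) mod f = 6.
z^(16) mod f = 1
Since z^(16) = 1, the order of z divides 16 < 48; not primitive.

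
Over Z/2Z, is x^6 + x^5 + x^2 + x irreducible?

Write f(x) = x^6 + x^5 + x^2 + x.
Check for roots in Z/2Z: f(0) = 0 → root; f(1) = 0 → root.
f(0) = 0, so (x) divides f(x); f is reducible.

No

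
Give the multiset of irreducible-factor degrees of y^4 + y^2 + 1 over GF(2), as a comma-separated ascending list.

2, 2

Write f(y) = y^4 + y^2 + 1.
Roots in GF(2): f(0) = 1; f(1) = 1.
Complete factorization: f(y) = (y^2 + y + 1)^2.
Factor degrees with multiplicity: 2 + 2 = 4.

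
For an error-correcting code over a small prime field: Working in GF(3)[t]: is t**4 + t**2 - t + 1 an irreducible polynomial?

Yes

Write g(t) = t**4 + t**2 - t + 1.
Check for roots in GF(3): g(0) = 1; g(1) = 2; g(2) = 1.
No roots, so no linear factors.
Monic irreducibles of degree 2 over GF(3): t**2 + 1, t**2 + t - 1, t**2 - t - 1.
None of them divide g (all give nonzero remainder).
No irreducible factor of degree ≤ 2 exists, so g is irreducible over GF(3).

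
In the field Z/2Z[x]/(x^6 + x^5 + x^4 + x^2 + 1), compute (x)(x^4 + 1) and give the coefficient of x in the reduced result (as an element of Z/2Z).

Multiply in Z/2Z[x]: (x)·(x^4 + 1) = x^5 + x.
Reduced: x^5 + x.

1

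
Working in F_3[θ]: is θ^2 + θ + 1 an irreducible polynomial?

No

Write g(θ) = θ^2 + θ + 1.
Check for roots in F_3: g(0) = 1; g(1) = 0 → root; g(2) = 1.
g(1) = 0, so (θ − 1) divides g(θ); g is reducible.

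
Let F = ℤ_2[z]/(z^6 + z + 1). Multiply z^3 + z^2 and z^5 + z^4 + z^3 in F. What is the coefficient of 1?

Multiply in ℤ_2[z]: (z^3 + z^2)·(z^5 + z^4 + z^3) = z^8 + z^5.
Reduce using z^6 ≡ z + 1 (mod z^6 + z + 1).
Reduced: z^5 + z^3 + z^2.

0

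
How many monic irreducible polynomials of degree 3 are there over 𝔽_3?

8

By the necklace-counting formula, N_3(3) = (1/3) Σ_{d|3} μ(3/d)·3^d.
Divisors of 3: 1, 3; μ(3/d) for each: -1, 1.
Σ = − 3^1 + 3^3 = 24.
N = 24/3 = 8.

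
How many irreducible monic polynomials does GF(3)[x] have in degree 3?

8

x^(3^3) − x is the product of all monic irreducibles of degree dividing 3; Möbius inversion gives N = (1/3) Σ μ(3/d)·3^d.
Divisors of 3: 1, 3; μ(3/d) for each: -1, 1.
Σ = − 3^1 + 3^3 = 24.
N = 24/3 = 8.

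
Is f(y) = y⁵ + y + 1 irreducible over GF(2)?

Check for roots in GF(2): f(0) = 1; f(1) = 1.
No roots, so no linear factors.
Monic irreducibles of degree 2 over GF(2): y² + y + 1.
y² + y + 1 divides f: f(y) = (y² + y + 1)·(y³ + y² + 1).

No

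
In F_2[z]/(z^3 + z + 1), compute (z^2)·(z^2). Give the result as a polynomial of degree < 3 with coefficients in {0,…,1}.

Multiply in F_2[z]: (z^2)·(z^2) = z^4.
Reduce using z^3 ≡ z + 1 (mod z^3 + z + 1).
Reduced: z^2 + z.

z^2 + z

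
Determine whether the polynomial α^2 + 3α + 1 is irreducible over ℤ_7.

Yes

Write f(α) = α^2 + 3α + 1.
Check for roots in ℤ_7: f(0) = 1; f(1) = 5; f(2) = 4; f(3) = 5; f(4) = 1; f(5) = 6; f(6) = 6.
No roots. A degree-2 polynomial over a field with no linear factor is irreducible.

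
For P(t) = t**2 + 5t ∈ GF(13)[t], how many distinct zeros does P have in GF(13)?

Evaluate at each of the 13 elements of GF(13):
P(0) = 0 → root; P(1) = 6; P(2) = 1; P(3) = 11; P(4) = 10; P(5) = 11; P(6) = 1; P(7) = 6; P(8) = 0 → root; P(9) = 9; P(10) = 7; P(11) = 7; P(12) = 9.
Roots: {0, 8}.

2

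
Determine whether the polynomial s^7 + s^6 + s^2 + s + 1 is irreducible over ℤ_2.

Write m(s) = s^7 + s^6 + s^2 + s + 1.
Check for roots in ℤ_2: m(0) = 1; m(1) = 1.
No roots, so no linear factors.
Monic irreducibles of degree 2 over GF(2): s^2 + s + 1.
None of them divide m (all give nonzero remainder).
Monic irreducibles of degree 3 over GF(2): s^3 + s + 1, s^3 + s^2 + 1.
s^3 + s^2 + 1 divides m: m(s) = (s^3 + s^2 + 1)·(s^4 + s + 1).

No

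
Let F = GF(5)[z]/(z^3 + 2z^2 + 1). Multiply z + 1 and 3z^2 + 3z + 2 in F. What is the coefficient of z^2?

Multiply in GF(5)[z]: (z + 1)·(3z^2 + 3z + 2) = 3z^3 + z^2 + 2.
Reduce using z^3 ≡ 3z^2 + 4 (mod z^3 + 2z^2 + 1).
Reduced: 4.

0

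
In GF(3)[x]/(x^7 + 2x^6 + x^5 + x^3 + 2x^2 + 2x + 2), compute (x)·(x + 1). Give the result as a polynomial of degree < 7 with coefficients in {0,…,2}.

x^2 + x

Multiply in GF(3)[x]: (x)·(x + 1) = x^2 + x.
Reduced: x^2 + x.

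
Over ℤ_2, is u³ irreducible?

Write g(u) = u³.
Check for roots in ℤ_2: g(0) = 0 → root; g(1) = 1.
g(0) = 0, so (u) divides g(u); g is reducible.

No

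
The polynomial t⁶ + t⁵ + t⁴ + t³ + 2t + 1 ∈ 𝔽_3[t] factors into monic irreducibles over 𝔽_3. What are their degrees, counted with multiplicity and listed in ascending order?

6

Write h(t) = t⁶ + t⁵ + t⁴ + t³ + 2t + 1.
Roots in 𝔽_3: h(0) = 1; h(1) = 1; h(2) = 2.
Complete factorization: h(t) = (t⁶ + t⁵ + t⁴ + t³ + 2t + 1).
Factor degrees with multiplicity: 6 = 6.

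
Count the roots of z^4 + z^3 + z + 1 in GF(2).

1

Write P(z) = z^4 + z^3 + z + 1.
Evaluate at each of the 2 elements of GF(2):
P(0) = 1; P(1) = 0 → root.
Roots: {1}.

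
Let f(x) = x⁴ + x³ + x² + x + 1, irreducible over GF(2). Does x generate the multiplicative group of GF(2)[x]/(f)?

No

|GF(2^4)^×| = 2^4 − 1 = 15. Prime factorization: 15 = 3·5.
f is primitive ⇔ x has order 15 in GF(2)[x]/(f), i.e. x^(15/q) ≠ 1 for each prime q | 15.
x^(5) mod f = 1
x^(3) mod f = x³.
Since x^(5) = 1, the order of x divides 5 < 15; not primitive.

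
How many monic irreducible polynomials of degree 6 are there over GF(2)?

9

The number of monic irreducibles of degree 6 over GF(2) is (1/6)·Σ_{d∣6} μ(6/d) 2^d.
Divisors of 6: 1, 2, 3, 6; μ(6/d) for each: 1, -1, -1, 1.
Σ = 2^1 − 2^2 − 2^3 + 2^6 = 54.
N = 54/6 = 9.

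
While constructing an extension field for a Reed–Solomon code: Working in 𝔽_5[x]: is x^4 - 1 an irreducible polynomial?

No

Write h(x) = x^4 - 1.
Check for roots in 𝔽_5: h(0) = 4; h(1) = 0 → root; h(2) = 0 → root; h(3) = 0 → root; h(4) = 0 → root.
h(1) = 0, so (x − 1) divides h(x); h is reducible.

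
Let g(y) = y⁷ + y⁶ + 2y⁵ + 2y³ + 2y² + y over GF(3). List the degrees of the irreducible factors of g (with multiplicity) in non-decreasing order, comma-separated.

1, 1, 1, 2, 2

Roots in GF(3): g(0) = 0 → root; g(1) = 0 → root; g(2) = 0 → root.
Linear factors from roots: (y), (y + 2), (y + 1).
Complete factorization: g(y) = (y)·(y + 1)·(y + 2)·(y² + 1)·(y² + y + 2).
Factor degrees with multiplicity: 1 + 1 + 1 + 2 + 2 = 7.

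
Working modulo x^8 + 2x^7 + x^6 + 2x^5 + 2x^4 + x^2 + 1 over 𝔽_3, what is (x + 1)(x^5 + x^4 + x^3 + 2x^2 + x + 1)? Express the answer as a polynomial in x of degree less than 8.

Multiply in 𝔽_3[x]: (x + 1)·(x^5 + x^4 + x^3 + 2x^2 + x + 1) = x^6 + 2x^5 + 2x^4 + 2x + 1.
Reduced: x^6 + 2x^5 + 2x^4 + 2x + 1.

x^6 + 2x^5 + 2x^4 + 2x + 1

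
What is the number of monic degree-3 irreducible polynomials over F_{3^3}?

6552

Gauss's count: N_{27}(3) = (1/3) Σ_{d|3} μ(3/d)·27^d.
Divisors of 3: 1, 3; μ(3/d) for each: -1, 1.
Σ = − 27^1 + 27^3 = 19656.
N = 19656/3 = 6552.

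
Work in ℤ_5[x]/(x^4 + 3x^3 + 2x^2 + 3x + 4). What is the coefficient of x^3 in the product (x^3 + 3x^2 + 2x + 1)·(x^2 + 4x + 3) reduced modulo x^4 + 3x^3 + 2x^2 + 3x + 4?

Multiply in ℤ_5[x]: (x^3 + 3x^2 + 2x + 1)·(x^2 + 4x + 3) = x^5 + 2x^4 + 2x^3 + 3x^2 + 3.
Reduce using x^4 ≡ 2x^3 + 3x^2 + 2x + 1 (mod x^4 + 3x^3 + 2x^2 + 3x + 4).
Reduced: 3x^3 + 2x^2 + 4x + 2.

3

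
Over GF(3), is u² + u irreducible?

No

Write m(u) = u² + u.
Check for roots in GF(3): m(0) = 0 → root; m(1) = 2; m(2) = 0 → root.
m(0) = 0, so (u) divides m(u); m is reducible.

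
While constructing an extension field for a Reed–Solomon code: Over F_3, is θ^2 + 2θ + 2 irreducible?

Write g(θ) = θ^2 + 2θ + 2.
Check for roots in F_3: g(0) = 2; g(1) = 2; g(2) = 1.
No roots. A degree-2 polynomial over a field with no linear factor is irreducible.

Yes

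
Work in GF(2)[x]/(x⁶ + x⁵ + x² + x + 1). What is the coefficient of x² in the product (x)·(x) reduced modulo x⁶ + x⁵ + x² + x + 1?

1

Multiply in GF(2)[x]: (x)·(x) = x².
Reduced: x².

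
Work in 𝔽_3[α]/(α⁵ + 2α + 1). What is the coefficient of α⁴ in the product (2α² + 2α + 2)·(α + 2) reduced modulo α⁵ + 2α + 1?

Multiply in 𝔽_3[α]: (2α² + 2α + 2)·(α + 2) = 2α³ + 1.
Reduced: 2α³ + 1.

0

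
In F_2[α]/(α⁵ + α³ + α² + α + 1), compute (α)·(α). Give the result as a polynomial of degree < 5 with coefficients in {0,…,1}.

α^2

Multiply in F_2[α]: (α)·(α) = α².
Reduced: α².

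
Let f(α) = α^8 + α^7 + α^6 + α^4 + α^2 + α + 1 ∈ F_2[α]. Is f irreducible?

Yes

Check for roots in F_2: f(0) = 1; f(1) = 1.
No roots, so no linear factors.
Monic irreducibles of degree 2 over GF(2): α^2 + α + 1.
None of them divide f (all give nonzero remainder).
Monic irreducibles of degree 3 over GF(2): α^3 + α + 1, α^3 + α^2 + 1.
None of them divide f (all give nonzero remainder).
Monic irreducibles of degree 4 over GF(2): α^4 + α + 1, α^4 + α^3 + 1, α^4 + α^3 + α^2 + α + 1.
None of them divide f (all give nonzero remainder).
No irreducible factor of degree ≤ 4 exists, so f is irreducible over GF(2).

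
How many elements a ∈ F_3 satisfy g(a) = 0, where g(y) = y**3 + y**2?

2

Evaluate at each of the 3 elements of F_3:
g(0) = 0 → root; g(1) = 2; g(2) = 0 → root.
Roots: {0, 2}.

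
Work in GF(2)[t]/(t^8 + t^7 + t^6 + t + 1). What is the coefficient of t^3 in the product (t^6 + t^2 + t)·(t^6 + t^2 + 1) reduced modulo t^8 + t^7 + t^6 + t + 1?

0

Multiply in GF(2)[t]: (t^6 + t^2 + t)·(t^6 + t^2 + 1) = t^12 + t^7 + t^6 + t^4 + t^3 + t^2 + t.
Reduce using t^8 ≡ t^7 + t^6 + t + 1 (mod t^8 + t^7 + t^6 + t + 1).
Reduced: t^7 + t^5 + t^4 + t + 1.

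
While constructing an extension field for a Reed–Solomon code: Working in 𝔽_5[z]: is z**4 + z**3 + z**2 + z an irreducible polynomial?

Write g(z) = z**4 + z**3 + z**2 + z.
Check for roots in 𝔽_5: g(0) = 0 → root; g(1) = 4; g(2) = 0 → root; g(3) = 0 → root; g(4) = 0 → root.
g(0) = 0, so (z) divides g(z); g is reducible.

No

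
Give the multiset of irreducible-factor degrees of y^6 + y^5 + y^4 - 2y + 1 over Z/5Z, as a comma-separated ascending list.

6

Write f(y) = y^6 + y^5 + y^4 - 2y + 1.
Roots in Z/5Z: f(0) = 1; f(1) = 2; f(2) = 4; f(3) = 3; f(4) = 4.
Complete factorization: f(y) = (y^6 + y^5 + y^4 - 2y + 1).
Factor degrees with multiplicity: 6 = 6.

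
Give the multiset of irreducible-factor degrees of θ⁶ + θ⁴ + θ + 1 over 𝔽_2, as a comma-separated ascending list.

Write g(θ) = θ⁶ + θ⁴ + θ + 1.
Roots in 𝔽_2: g(0) = 1; g(1) = 0 → root.
Linear factors from roots: (θ + 1).
Complete factorization: g(θ) = (θ + 1)·(θ² + θ + 1)·(θ³ + θ + 1).
Factor degrees with multiplicity: 1 + 2 + 3 = 6.

1, 2, 3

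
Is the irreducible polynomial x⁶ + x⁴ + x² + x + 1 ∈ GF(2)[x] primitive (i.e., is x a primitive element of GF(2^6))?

Write f(x) = x⁶ + x⁴ + x² + x + 1.
|GF(2^6)^×| = 2^6 − 1 = 63. Prime factorization: 63 = 3^2·7.
f is primitive ⇔ x has order 63 in GF(2)[x]/(f), i.e. x^(63/q) ≠ 1 for each prime q | 63.
x^(21) mod f = 1
x^(9) mod f = x⁴ + x² + x.
Since x^(21) = 1, the order of x divides 21 < 63; not primitive.

No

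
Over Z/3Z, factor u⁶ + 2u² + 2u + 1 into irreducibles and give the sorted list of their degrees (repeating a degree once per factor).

1, 1, 4

Write g(u) = u⁶ + 2u² + 2u + 1.
Roots in Z/3Z: g(0) = 1; g(1) = 0 → root; g(2) = 2.
Linear factors from roots: (u + 2).
Complete factorization: g(u) = (u + 2)^2·(u⁴ + 2u³ + u + 1).
Factor degrees with multiplicity: 1 + 1 + 4 = 6.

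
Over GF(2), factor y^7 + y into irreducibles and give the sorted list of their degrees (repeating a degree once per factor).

1, 1, 1, 2, 2

Write g(y) = y^7 + y.
Roots in GF(2): g(0) = 0 → root; g(1) = 0 → root.
Linear factors from roots: (y), (y + 1).
Complete factorization: g(y) = (y)·(y + 1)^2·(y^2 + y + 1)^2.
Factor degrees with multiplicity: 1 + 1 + 1 + 2 + 2 = 7.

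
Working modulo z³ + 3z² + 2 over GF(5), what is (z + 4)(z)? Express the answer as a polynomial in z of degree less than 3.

z^2 + 4z

Multiply in GF(5)[z]: (z + 4)·(z) = z² + 4z.
Reduced: z² + 4z.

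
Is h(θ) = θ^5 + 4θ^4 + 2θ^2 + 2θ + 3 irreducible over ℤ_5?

Yes

Check for roots in ℤ_5: h(0) = 3; h(1) = 2; h(2) = 1; h(3) = 4; h(4) = 1.
No roots, so no linear factors.
Degree-2 irreducible divisors: test the 10 monic irreducibles of degree 2 over GF(5).
None of them divide h (all give nonzero remainder).
No irreducible factor of degree ≤ 2 exists, so h is irreducible over GF(5).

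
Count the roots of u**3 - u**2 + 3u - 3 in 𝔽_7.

Write g(u) = u**3 - u**2 + 3u - 3.
Evaluate at each of the 7 elements of 𝔽_7:
g(0) = 4; g(1) = 0 → root; g(2) = 0 → root; g(3) = 3; g(4) = 1; g(5) = 0 → root; g(6) = 6.
Roots: {1, 2, 5}.

3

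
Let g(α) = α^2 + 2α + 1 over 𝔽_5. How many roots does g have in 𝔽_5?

1

Evaluate at each of the 5 elements of 𝔽_5:
g(0) = 1; g(1) = 4; g(2) = 4; g(3) = 1; g(4) = 0 → root.
Roots: {4}.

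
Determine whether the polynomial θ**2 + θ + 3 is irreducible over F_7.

Yes

Write h(θ) = θ**2 + θ + 3.
Check for roots in F_7: h(0) = 3; h(1) = 5; h(2) = 2; h(3) = 1; h(4) = 2; h(5) = 5; h(6) = 3.
No roots. A degree-2 polynomial over a field with no linear factor is irreducible.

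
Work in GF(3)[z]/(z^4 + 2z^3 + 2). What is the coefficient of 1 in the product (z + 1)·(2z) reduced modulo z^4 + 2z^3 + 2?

0

Multiply in GF(3)[z]: (z + 1)·(2z) = 2z^2 + 2z.
Reduced: 2z^2 + 2z.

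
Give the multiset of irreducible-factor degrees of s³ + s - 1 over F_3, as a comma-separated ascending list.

1, 2

Write g(s) = s³ + s - 1.
Roots in F_3: g(0) = 2; g(1) = 1; g(2) = 0 → root.
Linear factors from roots: (s + 1).
Complete factorization: g(s) = (s + 1)·(s² - s - 1).
Factor degrees with multiplicity: 1 + 2 = 3.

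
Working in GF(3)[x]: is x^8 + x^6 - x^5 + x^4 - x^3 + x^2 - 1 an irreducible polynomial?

Yes

Write P(x) = x^8 + x^6 - x^5 + x^4 - x^3 + x^2 - 1.
Check for roots in GF(3): P(0) = 2; P(1) = 1; P(2) = 2.
No roots, so no linear factors.
Monic irreducibles of degree 2 over GF(3): x^2 + 1, x^2 + x - 1, x^2 - x - 1.
None of them divide P (all give nonzero remainder).
Degree-3 irreducible divisors: test the 8 monic irreducibles of degree 3 over GF(3).
None of them divide P (all give nonzero remainder).
Degree-4 irreducible divisors: test the 18 monic irreducibles of degree 4 over GF(3).
None of them divide P (all give nonzero remainder).
No irreducible factor of degree ≤ 4 exists, so P is irreducible over GF(3).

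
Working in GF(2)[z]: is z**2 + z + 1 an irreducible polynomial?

Write g(z) = z**2 + z + 1.
Check for roots in GF(2): g(0) = 1; g(1) = 1.
No roots. A degree-2 polynomial over a field with no linear factor is irreducible.

Yes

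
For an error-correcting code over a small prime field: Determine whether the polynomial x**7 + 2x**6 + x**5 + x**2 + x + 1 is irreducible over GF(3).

Yes

Write g(x) = x**7 + 2x**6 + x**5 + x**2 + x + 1.
Check for roots in GF(3): g(0) = 1; g(1) = 1; g(2) = 1.
No roots, so no linear factors.
Monic irreducibles of degree 2 over GF(3): x**2 + 1, x**2 + x + 2, x**2 + 2x + 2.
None of them divide g (all give nonzero remainder).
Degree-3 irreducible divisors: test the 8 monic irreducibles of degree 3 over GF(3).
None of them divide g (all give nonzero remainder).
No irreducible factor of degree ≤ 3 exists, so g is irreducible over GF(3).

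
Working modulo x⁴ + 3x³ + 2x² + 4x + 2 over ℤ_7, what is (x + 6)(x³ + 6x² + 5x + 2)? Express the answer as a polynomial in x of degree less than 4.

2x^3 + 4x^2 + 3

Multiply in ℤ_7[x]: (x + 6)·(x³ + 6x² + 5x + 2) = x⁴ + 5x³ + 6x² + 4x + 5.
Reduce using x⁴ ≡ 4x³ + 5x² + 3x + 5 (mod x⁴ + 3x³ + 2x² + 4x + 2).
Reduced: 2x³ + 4x² + 3.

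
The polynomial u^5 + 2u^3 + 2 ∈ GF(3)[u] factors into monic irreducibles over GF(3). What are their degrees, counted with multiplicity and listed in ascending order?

Write f(u) = u^5 + 2u^3 + 2.
Roots in GF(3): f(0) = 2; f(1) = 2; f(2) = 2.
Complete factorization: f(u) = (u^2 + u + 2)·(u^3 + 2u^2 + u + 1).
Factor degrees with multiplicity: 2 + 3 = 5.

2, 3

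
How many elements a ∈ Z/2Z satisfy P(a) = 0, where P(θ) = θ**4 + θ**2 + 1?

0

Evaluate at each of the 2 elements of Z/2Z:
P(0) = 1; P(1) = 1.
No element is a root.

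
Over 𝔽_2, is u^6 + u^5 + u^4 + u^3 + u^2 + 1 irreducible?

Write m(u) = u^6 + u^5 + u^4 + u^3 + u^2 + 1.
Check for roots in 𝔽_2: m(0) = 1; m(1) = 0 → root.
m(1) = 0, so (u − 1) divides m(u); m is reducible.

No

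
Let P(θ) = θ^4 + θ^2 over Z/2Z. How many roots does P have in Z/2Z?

Evaluate at each of the 2 elements of Z/2Z:
P(0) = 0 → root; P(1) = 0 → root.
Roots: {0, 1}.

2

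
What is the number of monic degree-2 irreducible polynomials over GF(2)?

1

Gauss's count: N_{2}(2) = (1/2) Σ_{d|2} μ(2/d)·2^d.
Divisors of 2: 1, 2; μ(2/d) for each: -1, 1.
Σ = − 2^1 + 2^2 = 2.
N = 2/2 = 1.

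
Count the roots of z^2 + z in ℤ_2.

Write h(z) = z^2 + z.
Evaluate at each of the 2 elements of ℤ_2:
h(0) = 0 → root; h(1) = 0 → root.
Roots: {0, 1}.

2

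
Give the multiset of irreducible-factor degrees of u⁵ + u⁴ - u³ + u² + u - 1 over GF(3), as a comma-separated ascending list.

Write g(u) = u⁵ + u⁴ - u³ + u² + u - 1.
Roots in GF(3): g(0) = 2; g(1) = 2; g(2) = 0 → root.
Linear factors from roots: (u + 1).
Complete factorization: g(u) = (u + 1)^3·(u² + u - 1).
Factor degrees with multiplicity: 1 + 1 + 1 + 2 = 5.

1, 1, 1, 2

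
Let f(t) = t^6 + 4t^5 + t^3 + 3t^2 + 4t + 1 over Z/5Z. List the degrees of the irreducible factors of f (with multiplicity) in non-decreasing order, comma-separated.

Roots in Z/5Z: f(0) = 1; f(1) = 4; f(2) = 1; f(3) = 3; f(4) = 1.
Complete factorization: f(t) = (t^6 + 4t^5 + t^3 + 3t^2 + 4t + 1).
Factor degrees with multiplicity: 6 = 6.

6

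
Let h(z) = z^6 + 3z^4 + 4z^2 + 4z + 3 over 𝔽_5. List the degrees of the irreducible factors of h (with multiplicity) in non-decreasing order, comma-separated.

1, 1, 2, 2

Roots in 𝔽_5: h(0) = 3; h(1) = 0 → root; h(2) = 4; h(3) = 3; h(4) = 2.
Linear factors from roots: (z + 4).
Complete factorization: h(z) = (z + 4)^2·(z^2 + 3z + 3)·(z^2 + 4z + 1).
Factor degrees with multiplicity: 1 + 1 + 2 + 2 = 6.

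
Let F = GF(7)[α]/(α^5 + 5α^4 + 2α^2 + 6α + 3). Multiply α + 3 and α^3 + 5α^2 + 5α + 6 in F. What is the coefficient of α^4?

1

Multiply in GF(7)[α]: (α + 3)·(α^3 + 5α^2 + 5α + 6) = α^4 + α^3 + 6α^2 + 4.
Reduced: α^4 + α^3 + 6α^2 + 4.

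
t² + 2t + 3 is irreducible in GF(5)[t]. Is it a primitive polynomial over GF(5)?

Yes

Write f(t) = t² + 2t + 3.
|GF(5^2)^×| = 5^2 − 1 = 24. Prime factorization: 24 = 2^3·3.
f is primitive ⇔ t has order 24 in GF(5)[t]/(f), i.e. t^(24/q) ≠ 1 for each prime q | 24.
t^(12) mod f = 4.
t^(8) mod f = 4t + 1.
None equal 1, so t has full order 24; f is primitive.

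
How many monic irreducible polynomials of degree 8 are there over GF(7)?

720300

The number of monic irreducibles of degree 8 over GF(7) is (1/8)·Σ_{d∣8} μ(8/d) 7^d.
Divisors of 8: 1, 2, 4, 8; μ(8/d) for each: 0, 0, -1, 1.
Σ = − 7^4 + 7^8 = 5762400.
N = 5762400/8 = 720300.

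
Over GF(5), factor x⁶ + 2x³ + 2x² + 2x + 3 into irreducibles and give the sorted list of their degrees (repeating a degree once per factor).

1, 1, 1, 3

Write f(x) = x⁶ + 2x³ + 2x² + 2x + 3.
Roots in GF(5): f(0) = 3; f(1) = 0 → root; f(2) = 0 → root; f(3) = 0 → root; f(4) = 2.
Linear factors from roots: (x + 4), (x + 3), (x + 2).
Complete factorization: f(x) = (x + 2)·(x + 3)·(x + 4)·(x³ + x² + 2).
Factor degrees with multiplicity: 1 + 1 + 1 + 3 = 6.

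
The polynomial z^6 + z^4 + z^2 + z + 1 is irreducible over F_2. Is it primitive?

No

Write f(z) = z^6 + z^4 + z^2 + z + 1.
|GF(2^6)^×| = 2^6 − 1 = 63. Prime factorization: 63 = 3^2·7.
f is primitive ⇔ z has order 63 in GF(2)[z]/(f), i.e. z^(63/q) ≠ 1 for each prime q | 63.
z^(21) mod f = 1
z^(9) mod f = z^4 + z^2 + z.
Since z^(21) = 1, the order of z divides 21 < 63; not primitive.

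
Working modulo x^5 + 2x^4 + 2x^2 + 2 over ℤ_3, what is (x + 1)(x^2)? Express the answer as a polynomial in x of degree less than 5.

Multiply in ℤ_3[x]: (x + 1)·(x^2) = x^3 + x^2.
Reduced: x^3 + x^2.

x^3 + x^2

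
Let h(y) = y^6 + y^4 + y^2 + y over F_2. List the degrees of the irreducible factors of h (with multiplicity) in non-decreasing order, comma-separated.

Roots in F_2: h(0) = 0 → root; h(1) = 0 → root.
Linear factors from roots: (y), (y + 1).
Complete factorization: h(y) = (y)·(y + 1)·(y^4 + y^3 + 1).
Factor degrees with multiplicity: 1 + 1 + 4 = 6.

1, 1, 4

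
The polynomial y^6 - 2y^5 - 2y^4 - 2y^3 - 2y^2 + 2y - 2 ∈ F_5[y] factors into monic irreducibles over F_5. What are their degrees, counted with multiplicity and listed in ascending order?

6

Write h(y) = y^6 - 2y^5 - 2y^4 - 2y^3 - 2y^2 + 2y - 2.
Roots in F_5: h(0) = 3; h(1) = 3; h(2) = 1; h(3) = 3; h(4) = 2.
Complete factorization: h(y) = (y^6 - 2y^5 - 2y^4 - 2y^3 - 2y^2 + 2y - 2).
Factor degrees with multiplicity: 6 = 6.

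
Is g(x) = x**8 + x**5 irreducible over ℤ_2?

Check for roots in ℤ_2: g(0) = 0 → root; g(1) = 0 → root.
g(0) = 0, so (x) divides g(x); g is reducible.

No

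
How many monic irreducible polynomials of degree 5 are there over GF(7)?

3360

Gauss's count: N_{7}(5) = (1/5) Σ_{d|5} μ(5/d)·7^d.
Divisors of 5: 1, 5; μ(5/d) for each: -1, 1.
Σ = − 7^1 + 7^5 = 16800.
N = 16800/5 = 3360.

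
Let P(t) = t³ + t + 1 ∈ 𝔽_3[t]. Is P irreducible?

Check for roots in 𝔽_3: P(0) = 1; P(1) = 0 → root; P(2) = 2.
P(1) = 0, so (t − 1) divides P(t); P is reducible.

No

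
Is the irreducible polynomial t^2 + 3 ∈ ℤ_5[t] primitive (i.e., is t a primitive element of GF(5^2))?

No

Write f(t) = t^2 + 3.
|GF(5^2)^×| = 5^2 − 1 = 24. Prime factorization: 24 = 2^3·3.
f is primitive ⇔ t has order 24 in GF(5)[t]/(f), i.e. t^(24/q) ≠ 1 for each prime q | 24.
t^(12) mod f = 4.
t^(8) mod f = 1
Since t^(8) = 1, the order of t divides 8 < 24; not primitive.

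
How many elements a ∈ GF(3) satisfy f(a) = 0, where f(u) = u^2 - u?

Evaluate at each of the 3 elements of GF(3):
f(0) = 0 → root; f(1) = 0 → root; f(2) = 2.
Roots: {0, 1}.

2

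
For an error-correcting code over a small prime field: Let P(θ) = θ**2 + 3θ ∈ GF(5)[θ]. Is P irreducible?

Check for roots in GF(5): P(0) = 0 → root; P(1) = 4; P(2) = 0 → root; P(3) = 3; P(4) = 3.
P(0) = 0, so (θ) divides P(θ); P is reducible.

No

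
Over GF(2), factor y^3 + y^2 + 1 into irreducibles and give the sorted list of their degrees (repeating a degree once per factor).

3

Write f(y) = y^3 + y^2 + 1.
Roots in GF(2): f(0) = 1; f(1) = 1.
Complete factorization: f(y) = (y^3 + y^2 + 1).
Factor degrees with multiplicity: 3 = 3.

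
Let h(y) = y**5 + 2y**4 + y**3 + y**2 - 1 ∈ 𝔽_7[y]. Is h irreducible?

No

Check for roots in 𝔽_7: h(0) = 6; h(1) = 4; h(2) = 5; h(3) = 6; h(4) = 5; h(5) = 2; h(6) = 0 → root.
h(6) = 0, so (y − 6) divides h(y); h is reducible.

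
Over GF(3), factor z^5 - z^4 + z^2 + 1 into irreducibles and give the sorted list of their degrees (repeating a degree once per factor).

1, 2, 2

Write h(z) = z^5 - z^4 + z^2 + 1.
Roots in GF(3): h(0) = 1; h(1) = 2; h(2) = 0 → root.
Linear factors from roots: (z + 1).
Complete factorization: h(z) = (z + 1)·(z^2 - z - 1)^2.
Factor degrees with multiplicity: 1 + 2 + 2 = 5.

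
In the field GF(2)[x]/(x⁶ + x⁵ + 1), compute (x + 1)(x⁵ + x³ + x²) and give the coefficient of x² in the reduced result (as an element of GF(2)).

Multiply in GF(2)[x]: (x + 1)·(x⁵ + x³ + x²) = x⁶ + x⁵ + x⁴ + x².
Reduce using x⁶ ≡ x⁵ + 1 (mod x⁶ + x⁵ + 1).
Reduced: x⁴ + x² + 1.

1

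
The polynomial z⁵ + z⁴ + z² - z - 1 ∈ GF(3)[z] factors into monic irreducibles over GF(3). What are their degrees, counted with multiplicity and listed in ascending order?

5

Write g(z) = z⁵ + z⁴ + z² - z - 1.
Roots in GF(3): g(0) = 2; g(1) = 1; g(2) = 1.
Complete factorization: g(z) = (z⁵ + z⁴ + z² - z - 1).
Factor degrees with multiplicity: 5 = 5.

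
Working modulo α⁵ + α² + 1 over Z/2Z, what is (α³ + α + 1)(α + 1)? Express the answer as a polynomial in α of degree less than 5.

α^4 + α^3 + α^2 + 1

Multiply in Z/2Z[α]: (α³ + α + 1)·(α + 1) = α⁴ + α³ + α² + 1.
Reduced: α⁴ + α³ + α² + 1.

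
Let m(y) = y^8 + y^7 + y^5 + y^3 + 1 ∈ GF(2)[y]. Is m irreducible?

Check for roots in GF(2): m(0) = 1; m(1) = 1.
No roots, so no linear factors.
Monic irreducibles of degree 2 over GF(2): y^2 + y + 1.
None of them divide m (all give nonzero remainder).
Monic irreducibles of degree 3 over GF(2): y^3 + y + 1, y^3 + y^2 + 1.
None of them divide m (all give nonzero remainder).
Monic irreducibles of degree 4 over GF(2): y^4 + y + 1, y^4 + y^3 + 1, y^4 + y^3 + y^2 + y + 1.
None of them divide m (all give nonzero remainder).
No irreducible factor of degree ≤ 4 exists, so m is irreducible over GF(2).

Yes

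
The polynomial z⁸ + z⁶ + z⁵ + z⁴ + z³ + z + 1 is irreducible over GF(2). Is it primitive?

Write f(z) = z⁸ + z⁶ + z⁵ + z⁴ + z³ + z + 1.
|GF(2^8)^×| = 2^8 − 1 = 255. Prime factorization: 255 = 3·5·17.
f is primitive ⇔ z has order 255 in GF(2)[z]/(f), i.e. z^(255/q) ≠ 1 for each prime q | 255.
z^(85) mod f = 1
z^(51) mod f = z⁶ + z⁵ + z⁴ + z³.
z^(15) mod f = z⁷ + z⁵ + z⁴ + z³ + z².
Since z^(85) = 1, the order of z divides 85 < 255; not primitive.

No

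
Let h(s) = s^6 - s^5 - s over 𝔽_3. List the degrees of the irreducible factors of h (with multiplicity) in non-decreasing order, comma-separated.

1, 1, 1, 3

Roots in 𝔽_3: h(0) = 0 → root; h(1) = 2; h(2) = 0 → root.
Linear factors from roots: (s), (s + 1).
Complete factorization: h(s) = (s)·(s + 1)^2·(s^3 - s - 1).
Factor degrees with multiplicity: 1 + 1 + 1 + 3 = 6.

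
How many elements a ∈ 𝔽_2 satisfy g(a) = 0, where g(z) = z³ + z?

2

Evaluate at each of the 2 elements of 𝔽_2:
g(0) = 0 → root; g(1) = 0 → root.
Roots: {0, 1}.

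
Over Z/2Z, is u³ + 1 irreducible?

No

Write m(u) = u³ + 1.
Check for roots in Z/2Z: m(0) = 1; m(1) = 0 → root.
m(1) = 0, so (u − 1) divides m(u); m is reducible.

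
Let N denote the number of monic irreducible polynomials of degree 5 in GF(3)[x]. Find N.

Gauss's count: N_{3}(5) = (1/5) Σ_{d|5} μ(5/d)·3^d.
Divisors of 5: 1, 5; μ(5/d) for each: -1, 1.
Σ = − 3^1 + 3^5 = 240.
N = 240/5 = 48.

48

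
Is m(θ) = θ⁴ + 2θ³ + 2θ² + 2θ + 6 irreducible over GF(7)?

Check for roots in GF(7): m(0) = 6; m(1) = 6; m(2) = 1; m(3) = 4; m(4) = 3; m(5) = 3; m(6) = 5.
No roots, so no linear factors.
Degree-2 irreducible divisors: test the 21 monic irreducibles of degree 2 over GF(7).
None of them divide m (all give nonzero remainder).
No irreducible factor of degree ≤ 2 exists, so m is irreducible over GF(7).

Yes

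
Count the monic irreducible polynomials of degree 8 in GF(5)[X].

48750

By the necklace-counting formula, N_5(8) = (1/8) Σ_{d|8} μ(8/d)·5^d.
Divisors of 8: 1, 2, 4, 8; μ(8/d) for each: 0, 0, -1, 1.
Σ = − 5^4 + 5^8 = 390000.
N = 390000/8 = 48750.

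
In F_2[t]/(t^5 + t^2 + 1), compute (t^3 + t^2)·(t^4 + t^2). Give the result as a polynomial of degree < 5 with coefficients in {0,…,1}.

t^3 + t + 1

Multiply in F_2[t]: (t^3 + t^2)·(t^4 + t^2) = t^7 + t^6 + t^5 + t^4.
Reduce using t^5 ≡ t^2 + 1 (mod t^5 + t^2 + 1).
Reduced: t^3 + t + 1.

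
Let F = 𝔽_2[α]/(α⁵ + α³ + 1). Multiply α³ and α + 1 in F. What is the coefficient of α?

Multiply in 𝔽_2[α]: (α³)·(α + 1) = α⁴ + α³.
Reduced: α⁴ + α³.

0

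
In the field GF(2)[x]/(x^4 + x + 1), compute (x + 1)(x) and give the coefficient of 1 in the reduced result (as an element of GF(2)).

Multiply in GF(2)[x]: (x + 1)·(x) = x^2 + x.
Reduced: x^2 + x.

0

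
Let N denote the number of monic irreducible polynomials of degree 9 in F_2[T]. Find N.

56

The number of monic irreducibles of degree 9 over GF(2) is (1/9)·Σ_{d∣9} μ(9/d) 2^d.
Divisors of 9: 1, 3, 9; μ(9/d) for each: 0, -1, 1.
Σ = − 2^3 + 2^9 = 504.
N = 504/9 = 56.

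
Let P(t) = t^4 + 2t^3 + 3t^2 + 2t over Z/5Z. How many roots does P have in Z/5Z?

Evaluate at each of the 5 elements of Z/5Z:
P(0) = 0 → root; P(1) = 3; P(2) = 3; P(3) = 3; P(4) = 0 → root.
Roots: {0, 4}.

2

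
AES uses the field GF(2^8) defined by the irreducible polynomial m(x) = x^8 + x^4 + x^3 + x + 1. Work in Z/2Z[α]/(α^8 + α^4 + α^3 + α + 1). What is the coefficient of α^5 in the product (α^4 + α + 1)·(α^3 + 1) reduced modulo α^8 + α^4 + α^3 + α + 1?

0

Multiply in Z/2Z[α]: (α^4 + α + 1)·(α^3 + 1) = α^7 + α^3 + α + 1.
Reduced: α^7 + α^3 + α + 1.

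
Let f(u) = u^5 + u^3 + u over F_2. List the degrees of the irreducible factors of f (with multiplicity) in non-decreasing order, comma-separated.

Roots in F_2: f(0) = 0 → root; f(1) = 1.
Linear factors from roots: (u).
Complete factorization: f(u) = (u)·(u^2 + u + 1)^2.
Factor degrees with multiplicity: 1 + 2 + 2 = 5.

1, 2, 2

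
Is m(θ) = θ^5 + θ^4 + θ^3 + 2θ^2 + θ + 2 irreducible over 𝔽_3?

Yes

Check for roots in 𝔽_3: m(0) = 2; m(1) = 2; m(2) = 2.
No roots, so no linear factors.
Monic irreducibles of degree 2 over GF(3): θ^2 + 1, θ^2 + θ + 2, θ^2 + 2θ + 2.
None of them divide m (all give nonzero remainder).
No irreducible factor of degree ≤ 2 exists, so m is irreducible over GF(3).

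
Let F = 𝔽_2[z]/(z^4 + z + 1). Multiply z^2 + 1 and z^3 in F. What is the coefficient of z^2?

Multiply in 𝔽_2[z]: (z^2 + 1)·(z^3) = z^5 + z^3.
Reduce using z^4 ≡ z + 1 (mod z^4 + z + 1).
Reduced: z^3 + z^2 + z.

1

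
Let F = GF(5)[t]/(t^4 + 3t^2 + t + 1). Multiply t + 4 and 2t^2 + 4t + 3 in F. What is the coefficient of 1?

2

Multiply in GF(5)[t]: (t + 4)·(2t^2 + 4t + 3) = 2t^3 + 2t^2 + 4t + 2.
Reduced: 2t^3 + 2t^2 + 4t + 2.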